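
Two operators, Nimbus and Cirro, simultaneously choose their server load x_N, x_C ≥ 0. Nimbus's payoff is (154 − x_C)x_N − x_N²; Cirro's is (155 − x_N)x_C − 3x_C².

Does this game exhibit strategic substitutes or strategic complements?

strategic substitutes

Expanding Nimbus's payoff: 154x_N − x_Cx_N − x_N².
∂π/∂x_N = 154 − x_C − 2x_N = 0, so x_N = 77 − 0.5x_C.
The best-response slope dx_N/dx_C = −0.5 < 0: the reaction function is downward-sloping, so the choices are strategic substitutes.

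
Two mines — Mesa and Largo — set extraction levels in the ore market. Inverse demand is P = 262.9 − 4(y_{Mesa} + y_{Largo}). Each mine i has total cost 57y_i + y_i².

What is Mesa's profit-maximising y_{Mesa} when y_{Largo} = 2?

Mine Mesa's profit: π = y_{Mesa}(262.9 − 4(y_{Mesa} + y_{Largo})) − 57y_{Mesa} − y_{Mesa}².
∂π/∂y_{Mesa} = 205.9 − 10y_{Mesa} − 4y_{Largo} = 0, so y_{Mesa} = 20.59 − 0.4y_{Largo}.
At y_{Largo} = 2: y_{Mesa} = 20.59 − 0.4·2 = 19.79.

19.79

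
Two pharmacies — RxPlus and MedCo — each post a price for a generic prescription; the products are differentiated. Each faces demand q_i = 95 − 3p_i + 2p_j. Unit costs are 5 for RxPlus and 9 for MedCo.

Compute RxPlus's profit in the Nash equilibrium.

RxPlus's profit: π = (p_{RxPlus} − 5)(95 − 3p_{RxPlus} + 2p_{MedCo}).
∂π/∂p_{RxPlus} = 110 − 6p_{RxPlus} + 2p_{MedCo} = 0 ⇒ p_{RxPlus} = 55/3 + (1/3)p_{MedCo}.
Similarly p_{MedCo} = 61/3 + (1/3)p_{RxPlus}.
Substituting the second reaction function into the first: p_{RxPlus} = 55/3 + (1/3)(61/3 + (1/3)p_{RxPlus}), which gives (8/9)p_{RxPlus} = 226/9 ⇒ p_{RxPlus} = 28.25.
Then p_{MedCo} = 61/3 + (1/3)·28.25 = 29.75.
q_{RxPlus} = 95 − 3·28.25 + 2·29.75 = 69.75.
Profit = (28.25 − 5)·69.75 = 1621.6875.

1621.6875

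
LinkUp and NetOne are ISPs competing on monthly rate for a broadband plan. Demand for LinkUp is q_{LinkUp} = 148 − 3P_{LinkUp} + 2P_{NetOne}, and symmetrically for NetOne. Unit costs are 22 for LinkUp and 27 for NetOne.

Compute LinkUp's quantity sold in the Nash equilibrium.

97.3125

LinkUp's profit: π = (P_{LinkUp} − 22)(148 − 3P_{LinkUp} + 2P_{NetOne}).
∂π/∂P_{LinkUp} = 214 − 6P_{LinkUp} + 2P_{NetOne} = 0 ⇒ P_{LinkUp} = 107/3 + (1/3)P_{NetOne}.
Similarly P_{NetOne} = 229/6 + (1/3)P_{LinkUp}.
Plugging P_{NetOne} into LinkUp's best response: P_{LinkUp} = 107/3 + (1/3)(229/6 + (1/3)P_{LinkUp}) ⇒ (8/9)P_{LinkUp} = 871/18, so P_{LinkUp} = 54.4375.
Then P_{NetOne} = 229/6 + (1/3)·54.4375 = 56.3125.
q_{LinkUp} = 148 − 3·54.4375 + 2·56.3125 = 97.3125.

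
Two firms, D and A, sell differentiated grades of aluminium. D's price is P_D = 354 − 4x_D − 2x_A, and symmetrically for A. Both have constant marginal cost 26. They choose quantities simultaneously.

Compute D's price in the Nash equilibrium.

157.2

Firm D's profit: π = x_D(354 − 4x_D − 2x_A) − 26x_D.
∂π/∂x_D = 328 − 8x_D − 2x_A = 0 ⇒ x_D = 41 − 0.25x_A.
By symmetry x_A = x_D; substituting into the reaction function, 1.25x_D = 41 and x_D = 32.8.
P_D = 354 − 4·32.8 − 2·32.8 = 157.2.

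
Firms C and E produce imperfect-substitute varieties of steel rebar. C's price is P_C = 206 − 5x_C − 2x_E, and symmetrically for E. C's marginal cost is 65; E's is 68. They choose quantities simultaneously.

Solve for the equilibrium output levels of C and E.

11.8125, 11.4375

Firm C's profit: π = x_C(206 − 5x_C − 2x_E) − 65x_C.
∂π/∂x_C = 141 − 10x_C − 2x_E = 0 ⇒ x_C = 14.1 − 0.2x_E.
Similarly x_E = 13.8 − 0.2x_C.
Plugging x_E into C's best response: x_C = 14.1 − 0.2(13.8 − 0.2x_C) ⇒ 0.96x_C = 11.34, so x_C = 11.8125.
Then x_E = 13.8 − 0.2·11.8125 = 11.4375.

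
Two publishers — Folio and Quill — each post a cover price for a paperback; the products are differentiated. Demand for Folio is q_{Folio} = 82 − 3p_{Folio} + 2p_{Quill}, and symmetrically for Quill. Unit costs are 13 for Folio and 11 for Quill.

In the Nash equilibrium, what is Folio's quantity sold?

50.625

Folio's profit: π = (p_{Folio} − 13)(82 − 3p_{Folio} + 2p_{Quill}).
∂π/∂p_{Folio} = 121 − 6p_{Folio} + 2p_{Quill} = 0 ⇒ p_{Folio} = 121/6 + (1/3)p_{Quill}.
Similarly p_{Quill} = 115/6 + (1/3)p_{Folio}.
Substituting the second reaction function into the first: p_{Folio} = 121/6 + (1/3)(115/6 + (1/3)p_{Folio}), which gives (8/9)p_{Folio} = 239/9 ⇒ p_{Folio} = 29.875.
Then p_{Quill} = 115/6 + (1/3)·29.875 = 29.125.
q_{Folio} = 82 − 3·29.875 + 2·29.125 = 50.625.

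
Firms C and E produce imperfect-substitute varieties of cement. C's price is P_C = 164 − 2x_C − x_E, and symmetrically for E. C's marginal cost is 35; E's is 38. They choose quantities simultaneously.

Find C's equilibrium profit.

Firm C's profit: π = x_C(164 − 2x_C − x_E) − 35x_C.
∂π/∂x_C = 129 − 4x_C − x_E = 0 ⇒ x_C = 32.25 − 0.25x_E.
Similarly x_E = 31.5 − 0.25x_C.
Substituting the second reaction function into the first: x_C = 32.25 − 0.25(31.5 − 0.25x_C), which gives 0.9375x_C = 24.375 ⇒ x_C = 26.
Then x_E = 31.5 − 0.25·26 = 25.
P_C = 164 − 2·26 − 25 = 87.
Profit = (87 − 35)·26 = 1352.

1352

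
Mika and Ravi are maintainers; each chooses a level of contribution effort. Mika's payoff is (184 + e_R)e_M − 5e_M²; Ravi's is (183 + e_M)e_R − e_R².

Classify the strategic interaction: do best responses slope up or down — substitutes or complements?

strategic complements

Expanding Mika's payoff: 184e_M + e_Re_M − 5e_M².
∂π/∂e_M = 184 + e_R − 10e_M = 0, so e_M = 18.4 + 0.1e_R.
The best-response slope de_M/de_R = 0.1 > 0: the reaction function is upward-sloping, so the choices are strategic complements.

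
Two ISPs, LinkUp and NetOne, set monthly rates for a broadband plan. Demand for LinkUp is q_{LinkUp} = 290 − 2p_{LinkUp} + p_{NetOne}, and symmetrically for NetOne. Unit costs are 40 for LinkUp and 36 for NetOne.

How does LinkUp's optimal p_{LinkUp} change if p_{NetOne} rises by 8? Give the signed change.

2

LinkUp's profit: π = (p_{LinkUp} − 40)(290 − 2p_{LinkUp} + p_{NetOne}).
∂π/∂p_{LinkUp} = 370 − 4p_{LinkUp} + p_{NetOne} = 0 ⇒ p_{LinkUp} = 92.5 + 0.25p_{NetOne}.
The reaction-function slope is 0.25, so an 8-unit rise in p_{NetOne} moves p_{LinkUp} by 0.25 × 8 = 2. LinkUp's best response rises — the actions are strategic complements.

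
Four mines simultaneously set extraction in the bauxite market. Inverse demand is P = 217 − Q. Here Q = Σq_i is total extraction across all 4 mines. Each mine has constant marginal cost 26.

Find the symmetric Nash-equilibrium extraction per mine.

A representative mine's profit is π_i = q_i(217 − Q) − 26q_i, with Q = q_i + Σ_{j≠i} q_j.
First-order condition: 191 − 2q_i − Σ_{j≠i} q_j = 0.
Imposing symmetry (q_j = q for all j) turns Σ_{j≠i} q_j into 3q, so 191 = 5q and q = 38.2.

38.2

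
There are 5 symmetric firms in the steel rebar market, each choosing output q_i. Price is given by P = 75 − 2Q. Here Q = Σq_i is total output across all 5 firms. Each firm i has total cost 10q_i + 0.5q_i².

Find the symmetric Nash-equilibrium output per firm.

5

A representative firm's profit is π_i = q_i(75 − 2Q) − 10q_i − 0.5q_i², with Q = q_i + Σ_{j≠i} q_j.
First-order condition: 65 − 5q_i − 2Σ_{j≠i} q_j = 0.
In a symmetric equilibrium every firm chooses the same q, so Σ_{j≠i} q_j = 4q. The condition becomes 65 − 13q = 0, giving q = 65/13 = 5.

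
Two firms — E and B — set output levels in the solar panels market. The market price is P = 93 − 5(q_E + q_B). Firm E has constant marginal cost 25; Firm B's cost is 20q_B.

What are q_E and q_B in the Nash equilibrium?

4.2, 5.2

Firm E's profit: π = q_E(93 − 5(q_E + q_B)) − 25q_E.
∂π/∂q_E = 68 − 10q_E − 5q_B = 0, so q_E = 6.8 − 0.5q_B.
By the same steps for B: q_B = 7.3 − 0.5q_E.
Substituting the second reaction function into the first: q_E = 6.8 − 0.5(7.3 − 0.5q_E), which gives 0.75q_E = 3.15 ⇒ q_E = 4.2.
Then q_B = 7.3 − 0.5·4.2 = 5.2.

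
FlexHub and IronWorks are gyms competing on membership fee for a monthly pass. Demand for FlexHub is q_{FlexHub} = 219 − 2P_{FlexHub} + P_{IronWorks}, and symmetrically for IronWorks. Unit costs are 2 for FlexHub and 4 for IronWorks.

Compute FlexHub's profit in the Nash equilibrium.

10541.52

FlexHub's profit: π = (P_{FlexHub} − 2)(219 − 2P_{FlexHub} + P_{IronWorks}).
∂π/∂P_{FlexHub} = 223 − 4P_{FlexHub} + P_{IronWorks} = 0 ⇒ P_{FlexHub} = 55.75 + 0.25P_{IronWorks}.
Similarly P_{IronWorks} = 56.75 + 0.25P_{FlexHub}.
Plugging P_{IronWorks} into FlexHub's best response: P_{FlexHub} = 55.75 + 0.25(56.75 + 0.25P_{FlexHub}) ⇒ 0.9375P_{FlexHub} = 69.9375, so P_{FlexHub} = 74.6.
Then P_{IronWorks} = 56.75 + 0.25·74.6 = 75.4.
q_{FlexHub} = 219 − 2·74.6 + 75.4 = 145.2.
Profit = (74.6 − 2)·145.2 = 10541.52.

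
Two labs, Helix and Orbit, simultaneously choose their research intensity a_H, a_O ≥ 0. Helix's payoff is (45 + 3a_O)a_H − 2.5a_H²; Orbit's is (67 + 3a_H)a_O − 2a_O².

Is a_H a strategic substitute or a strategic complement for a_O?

Expanding Helix's payoff: 45a_H + 3a_Oa_H − 2.5a_H².
∂π/∂a_H = 45 + 3a_O − 5a_H = 0, so a_H = 9 + 0.6a_O.
The best-response slope da_H/da_O = 0.6 > 0: the reaction function is upward-sloping, so the choices are strategic complements.

strategic complements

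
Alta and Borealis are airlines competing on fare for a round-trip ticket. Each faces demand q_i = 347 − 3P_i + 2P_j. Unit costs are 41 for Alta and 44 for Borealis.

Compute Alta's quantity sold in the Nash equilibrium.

Alta's profit: π = (P_{Alta} − 41)(347 − 3P_{Alta} + 2P_{Borealis}).
∂π/∂P_{Alta} = 470 − 6P_{Alta} + 2P_{Borealis} = 0 ⇒ P_{Alta} = 235/3 + (1/3)P_{Borealis}.
Similarly P_{Borealis} = 479/6 + (1/3)P_{Alta}.
Solving the two reaction functions simultaneously: (1 − (1/3)(1/3))P_{Alta} = 235/3 + (1/3)·(479/6), so (8/9)P_{Alta} = 1889/18 and P_{Alta} = 118.0625.
Then P_{Borealis} = 479/6 + (1/3)·118.0625 = 119.1875.
q_{Alta} = 347 − 3·118.0625 + 2·119.1875 = 231.1875.

231.1875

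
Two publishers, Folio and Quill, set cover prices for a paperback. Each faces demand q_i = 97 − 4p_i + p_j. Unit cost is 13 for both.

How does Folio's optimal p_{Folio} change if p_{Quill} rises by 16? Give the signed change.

Folio's profit: π = (p_{Folio} − 13)(97 − 4p_{Folio} + p_{Quill}).
∂π/∂p_{Folio} = 149 − 8p_{Folio} + p_{Quill} = 0 ⇒ p_{Folio} = 18.625 + 0.125p_{Quill}.
The reaction-function slope is 0.125, so a 16-unit rise in p_{Quill} moves p_{Folio} by 0.125 × 16 = 2. Folio's best response rises — the actions are strategic complements.

2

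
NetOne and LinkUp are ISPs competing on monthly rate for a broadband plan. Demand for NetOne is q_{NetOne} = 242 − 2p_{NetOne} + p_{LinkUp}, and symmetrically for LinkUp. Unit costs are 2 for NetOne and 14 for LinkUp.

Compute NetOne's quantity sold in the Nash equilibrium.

NetOne's profit: π = (p_{NetOne} − 2)(242 − 2p_{NetOne} + p_{LinkUp}).
∂π/∂p_{NetOne} = 246 − 4p_{NetOne} + p_{LinkUp} = 0 ⇒ p_{NetOne} = 61.5 + 0.25p_{LinkUp}.
Similarly p_{LinkUp} = 67.5 + 0.25p_{NetOne}.
Plugging p_{LinkUp} into NetOne's best response: p_{NetOne} = 61.5 + 0.25(67.5 + 0.25p_{NetOne}) ⇒ 0.9375p_{NetOne} = 78.375, so p_{NetOne} = 83.6.
Then p_{LinkUp} = 67.5 + 0.25·83.6 = 88.4.
q_{NetOne} = 242 − 2·83.6 + 88.4 = 163.2.

163.2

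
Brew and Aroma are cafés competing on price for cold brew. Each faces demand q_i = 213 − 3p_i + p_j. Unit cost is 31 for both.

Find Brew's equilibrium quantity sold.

90.6

Brew's profit: π = (p_{Brew} − 31)(213 − 3p_{Brew} + p_{Aroma}).
∂π/∂p_{Brew} = 306 − 6p_{Brew} + p_{Aroma} = 0 ⇒ p_{Brew} = 51 + (1/6)p_{Aroma}.
The game is symmetric, so in equilibrium p_{Aroma} = p_{Brew}: the reaction function gives (5/6)p_{Brew} = 51, hence p_{Brew} = 61.2.
q_{Brew} = 213 − 3·61.2 + 61.2 = 90.6.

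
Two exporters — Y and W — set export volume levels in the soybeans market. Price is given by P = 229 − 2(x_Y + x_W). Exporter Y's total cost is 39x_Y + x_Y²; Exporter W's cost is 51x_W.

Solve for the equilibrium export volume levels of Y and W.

Exporter Y's profit: π = x_Y(229 − 2(x_Y + x_W)) − 39x_Y − x_Y².
∂π/∂x_Y = 190 − 6x_Y − 2x_W = 0, so x_Y = 95/3 − (1/3)x_W.
For W: ∂π/∂x_W = 178 − 4x_W − 2x_Y = 0 ⇒ x_W = 44.5 − 0.5x_Y.
Plugging x_W into Y's best response: x_Y = 95/3 − (1/3)(44.5 − 0.5x_Y) ⇒ (5/6)x_Y = 101/6, so x_Y = 20.2.
Then x_W = 44.5 − 0.5·20.2 = 34.4.

20.2, 34.4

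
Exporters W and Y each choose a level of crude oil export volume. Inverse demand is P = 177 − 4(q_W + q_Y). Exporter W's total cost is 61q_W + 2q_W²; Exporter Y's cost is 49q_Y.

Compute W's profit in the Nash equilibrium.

Exporter W's profit: π = q_W(177 − 4(q_W + q_Y)) − 61q_W − 2q_W².
∂π/∂q_W = 116 − 12q_W − 4q_Y = 0, so q_W = 29/3 − (1/3)q_Y.
For Y: ∂π/∂q_Y = 128 − 8q_Y − 4q_W = 0 ⇒ q_Y = 16 − 0.5q_W.
Solving the two reaction functions simultaneously: (1 − (−1/3)(−0.5))q_W = 29/3 − (1/3)·16, so (5/6)q_W = 13/3 and q_W = 5.2.
Then q_Y = 16 − 0.5·5.2 = 13.4.
Price P = 177 − 4·18.6 = 102.6.
W's profit: (102.6 − 61)·5.2 − 2(5.2)² = 162.24.

162.24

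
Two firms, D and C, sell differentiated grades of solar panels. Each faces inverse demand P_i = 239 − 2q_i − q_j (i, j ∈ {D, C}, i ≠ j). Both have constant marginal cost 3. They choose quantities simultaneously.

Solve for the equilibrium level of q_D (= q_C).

47.2

Firm D's profit: π = q_D(239 − 2q_D − q_C) − 3q_D.
∂π/∂q_D = 236 − 4q_D − q_C = 0 ⇒ q_D = 59 − 0.25q_C.
By symmetry q_C = q_D; substituting into the reaction function, 1.25q_D = 59 and q_D = 47.2.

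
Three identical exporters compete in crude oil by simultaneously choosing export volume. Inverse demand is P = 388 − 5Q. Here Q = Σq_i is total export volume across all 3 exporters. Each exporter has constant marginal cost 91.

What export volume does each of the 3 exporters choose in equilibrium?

14.85

A representative exporter's profit is π_i = q_i(388 − 5Q) − 91q_i, with Q = q_i + Σ_{j≠i} q_j.
First-order condition: 297 − 10q_i − 5Σ_{j≠i} q_j = 0.
With identical exporters, set every q_j = q: then 297 − 10q − 10q = 0, i.e. q = 297/20 = 14.85.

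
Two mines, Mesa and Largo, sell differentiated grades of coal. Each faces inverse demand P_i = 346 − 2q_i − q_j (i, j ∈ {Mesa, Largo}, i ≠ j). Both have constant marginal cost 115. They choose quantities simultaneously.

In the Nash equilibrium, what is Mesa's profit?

4268.88

Mine Mesa's profit: π = q_{Mesa}(346 − 2q_{Mesa} − q_{Largo}) − 115q_{Mesa}.
∂π/∂q_{Mesa} = 231 − 4q_{Mesa} − q_{Largo} = 0 ⇒ q_{Mesa} = 57.75 − 0.25q_{Largo}.
By symmetry q_{Largo} = q_{Mesa}; substituting into the reaction function, 1.25q_{Mesa} = 57.75 and q_{Mesa} = 46.2.
P_{Mesa} = 346 − 2·46.2 − 46.2 = 207.4.
Profit = (207.4 − 115)·46.2 = 4268.88.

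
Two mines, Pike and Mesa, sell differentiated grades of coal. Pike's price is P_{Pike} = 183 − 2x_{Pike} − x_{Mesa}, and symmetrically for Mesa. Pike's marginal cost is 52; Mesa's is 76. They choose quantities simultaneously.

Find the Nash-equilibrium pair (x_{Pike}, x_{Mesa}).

27.8, 19.8

Mine Pike's profit: π = x_{Pike}(183 − 2x_{Pike} − x_{Mesa}) − 52x_{Pike}.
∂π/∂x_{Pike} = 131 − 4x_{Pike} − x_{Mesa} = 0 ⇒ x_{Pike} = 32.75 − 0.25x_{Mesa}.
Similarly x_{Mesa} = 26.75 − 0.25x_{Pike}.
Solving the two reaction functions simultaneously: (1 − (−0.25)(−0.25))x_{Pike} = 32.75 − 0.25·26.75, so 0.9375x_{Pike} = 26.0625 and x_{Pike} = 27.8.
Then x_{Mesa} = 26.75 − 0.25·27.8 = 19.8.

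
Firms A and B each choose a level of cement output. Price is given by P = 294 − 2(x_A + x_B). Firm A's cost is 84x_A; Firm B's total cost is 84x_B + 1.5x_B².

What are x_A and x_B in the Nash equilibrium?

Firm A's profit: π = x_A(294 − 2(x_A + x_B)) − 84x_A.
∂π/∂x_A = 210 − 4x_A − 2x_B = 0, so x_A = 52.5 − 0.5x_B.
For B: ∂π/∂x_B = 210 − 7x_B − 2x_A = 0 ⇒ x_B = 30 − (2/7)x_A.
Plugging x_B into A's best response: x_A = 52.5 − 0.5(30 − (2/7)x_A) ⇒ (6/7)x_A = 37.5, so x_A = 43.75.
Then x_B = 30 − (2/7)·43.75 = 17.5.

43.75, 17.5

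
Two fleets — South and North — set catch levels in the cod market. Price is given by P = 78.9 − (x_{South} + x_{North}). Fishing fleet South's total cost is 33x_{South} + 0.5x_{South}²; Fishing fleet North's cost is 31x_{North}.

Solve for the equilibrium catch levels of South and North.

8.78, 19.56

Fishing fleet South's profit: π = x_{South}(78.9 − (x_{South} + x_{North})) − 33x_{South} − 0.5x_{South}².
∂π/∂x_{South} = 45.9 − 3x_{South} − x_{North} = 0, so x_{South} = 15.3 − (1/3)x_{North}.
For North: ∂π/∂x_{North} = 47.9 − 2x_{North} − x_{South} = 0 ⇒ x_{North} = 23.95 − 0.5x_{South}.
Solving the two reaction functions simultaneously: (1 − (−1/3)(−0.5))x_{South} = 15.3 − (1/3)·23.95, so (5/6)x_{South} = 439/60 and x_{South} = 8.78.
Then x_{North} = 23.95 − 0.5·8.78 = 19.56.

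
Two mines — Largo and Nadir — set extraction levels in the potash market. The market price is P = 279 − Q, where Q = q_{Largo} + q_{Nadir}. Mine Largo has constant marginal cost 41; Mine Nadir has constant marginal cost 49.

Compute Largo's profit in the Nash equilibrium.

Mine Largo's profit: π = q_{Largo}(279 − (q_{Largo} + q_{Nadir})) − 41q_{Largo}.
∂π/∂q_{Largo} = 238 − 2q_{Largo} − q_{Nadir} = 0, so q_{Largo} = 119 − 0.5q_{Nadir}.
By the same steps for Nadir: q_{Nadir} = 115 − 0.5q_{Largo}.
Substituting the second reaction function into the first: q_{Largo} = 119 − 0.5(115 − 0.5q_{Largo}), which gives 0.75q_{Largo} = 61.5 ⇒ q_{Largo} = 82.
Then q_{Nadir} = 115 − 0.5·82 = 74.
Price P = 279 − 156 = 123.
Largo's profit: (123 − 41)·82 = 6724.

6724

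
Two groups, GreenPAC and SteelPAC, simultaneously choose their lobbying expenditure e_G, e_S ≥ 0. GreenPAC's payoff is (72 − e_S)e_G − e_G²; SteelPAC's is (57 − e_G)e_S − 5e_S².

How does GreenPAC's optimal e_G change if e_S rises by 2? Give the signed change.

Expanding GreenPAC's payoff: 72e_G − e_Se_G − e_G².
∂π/∂e_G = 72 − e_S − 2e_G = 0, so e_G = 36 − 0.5e_S.
The reaction-function slope is −0.5, so a 2-unit rise in e_S moves e_G by −0.5 × 2 = −1. GreenPAC's best response falls — the actions are strategic substitutes.

-1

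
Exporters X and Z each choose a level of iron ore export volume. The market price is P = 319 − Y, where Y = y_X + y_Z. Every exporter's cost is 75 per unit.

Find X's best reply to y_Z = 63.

90.5

Exporter X's profit: π = y_X(319 − (y_X + y_Z)) − 75y_X.
∂π/∂y_X = 244 − 2y_X − y_Z = 0, so y_X = 122 − 0.5y_Z.
At y_Z = 63: y_X = 122 − 0.5·63 = 90.5.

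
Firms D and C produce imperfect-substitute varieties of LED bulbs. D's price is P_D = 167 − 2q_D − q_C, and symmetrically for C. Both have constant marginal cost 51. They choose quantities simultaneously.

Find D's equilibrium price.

Firm D's profit: π = q_D(167 − 2q_D − q_C) − 51q_D.
∂π/∂q_D = 116 − 4q_D − q_C = 0 ⇒ q_D = 29 − 0.25q_C.
Setting q_D = q_C in the reaction function: q_D = 29 − 0.25q_D, so q_D = 29 / 1.25 = 23.2.
P_D = 167 − 2·23.2 − 23.2 = 97.4.

97.4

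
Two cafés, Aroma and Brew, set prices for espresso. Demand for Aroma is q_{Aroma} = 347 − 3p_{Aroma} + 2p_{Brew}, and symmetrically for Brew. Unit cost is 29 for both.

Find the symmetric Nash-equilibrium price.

108.5

Aroma's profit: π = (p_{Aroma} − 29)(347 − 3p_{Aroma} + 2p_{Brew}).
∂π/∂p_{Aroma} = 434 − 6p_{Aroma} + 2p_{Brew} = 0 ⇒ p_{Aroma} = 217/3 + (1/3)p_{Brew}.
Setting p_{Aroma} = p_{Brew} in the reaction function: p_{Aroma} = 217/3 + (1/3)p_{Aroma}, so p_{Aroma} = (217/3) / (2/3) = 108.5.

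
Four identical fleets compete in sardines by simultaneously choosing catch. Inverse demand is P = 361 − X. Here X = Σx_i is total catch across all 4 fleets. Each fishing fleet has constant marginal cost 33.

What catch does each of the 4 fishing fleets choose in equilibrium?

65.6

A representative fishing fleet's profit is π_i = x_i(361 − X) − 33x_i, with X = x_i + Σ_{j≠i} x_j.
First-order condition: 328 − 2x_i − Σ_{j≠i} x_j = 0.
With identical fishing fleets, set every x_j = x: then 328 − 2x − 3x = 0, i.e. x = 328/5 = 65.6.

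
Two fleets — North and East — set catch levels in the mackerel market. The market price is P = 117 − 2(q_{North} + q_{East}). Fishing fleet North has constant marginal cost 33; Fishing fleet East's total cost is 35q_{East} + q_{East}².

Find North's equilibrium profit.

578

Fishing fleet North's profit: π = q_{North}(117 − 2(q_{North} + q_{East})) − 33q_{North}.
∂π/∂q_{North} = 84 − 4q_{North} − 2q_{East} = 0, so q_{North} = 21 − 0.5q_{East}.
For East: ∂π/∂q_{East} = 82 − 6q_{East} − 2q_{North} = 0 ⇒ q_{East} = 41/3 − (1/3)q_{North}.
Substituting the second reaction function into the first: q_{North} = 21 − 0.5(41/3 − (1/3)q_{North}), which gives (5/6)q_{North} = 85/6 ⇒ q_{North} = 17.
Then q_{East} = 41/3 − (1/3)·17 = 8.
Price P = 117 − 2·25 = 67.
North's profit: (67 − 33)·17 = 578.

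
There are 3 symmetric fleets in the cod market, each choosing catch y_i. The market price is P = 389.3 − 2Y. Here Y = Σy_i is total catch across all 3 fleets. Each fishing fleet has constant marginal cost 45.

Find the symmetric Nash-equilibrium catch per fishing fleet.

A representative fishing fleet's profit is π_i = y_i(389.3 − 2Y) − 45y_i, with Y = y_i + Σ_{j≠i} y_j.
First-order condition: 344.3 − 4y_i − 2Σ_{j≠i} y_j = 0.
Imposing symmetry (y_j = y for all j) turns Σ_{j≠i} y_j into 2y, so 344.3 = 8y and y = 43.0375.

43.0375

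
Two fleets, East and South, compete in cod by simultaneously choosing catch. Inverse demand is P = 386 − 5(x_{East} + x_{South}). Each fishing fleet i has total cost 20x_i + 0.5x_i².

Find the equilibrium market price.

157.25

Fishing fleet East's profit: π = x_{East}(386 − 5(x_{East} + x_{South})) − 20x_{East} − 0.5x_{East}².
∂π/∂x_{East} = 366 − 11x_{East} − 5x_{South} = 0, so x_{East} = 366/11 − (5/11)x_{South}.
Setting x_{East} = x_{South} in the reaction function: x_{East} = 366/11 − (5/11)x_{East}, so x_{East} = (366/11) / (16/11) = 22.875.
Equilibrium price: P = 386 − 5·45.75 = 157.25.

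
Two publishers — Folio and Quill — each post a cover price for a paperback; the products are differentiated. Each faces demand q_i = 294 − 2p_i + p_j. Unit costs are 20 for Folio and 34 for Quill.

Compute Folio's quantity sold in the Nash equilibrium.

186.4

Folio's profit: π = (p_{Folio} − 20)(294 − 2p_{Folio} + p_{Quill}).
∂π/∂p_{Folio} = 334 − 4p_{Folio} + p_{Quill} = 0 ⇒ p_{Folio} = 83.5 + 0.25p_{Quill}.
Similarly p_{Quill} = 90.5 + 0.25p_{Folio}.
Plugging p_{Quill} into Folio's best response: p_{Folio} = 83.5 + 0.25(90.5 + 0.25p_{Folio}) ⇒ 0.9375p_{Folio} = 106.125, so p_{Folio} = 113.2.
Then p_{Quill} = 90.5 + 0.25·113.2 = 118.8.
q_{Folio} = 294 − 2·113.2 + 118.8 = 186.4.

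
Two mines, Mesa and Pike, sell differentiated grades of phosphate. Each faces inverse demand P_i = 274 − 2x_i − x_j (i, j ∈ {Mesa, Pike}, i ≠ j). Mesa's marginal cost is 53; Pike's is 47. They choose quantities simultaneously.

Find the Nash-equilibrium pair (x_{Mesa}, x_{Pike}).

Mine Mesa's profit: π = x_{Mesa}(274 − 2x_{Mesa} − x_{Pike}) − 53x_{Mesa}.
∂π/∂x_{Mesa} = 221 − 4x_{Mesa} − x_{Pike} = 0 ⇒ x_{Mesa} = 55.25 − 0.25x_{Pike}.
Similarly x_{Pike} = 56.75 − 0.25x_{Mesa}.
Solving the two reaction functions simultaneously: (1 − (−0.25)(−0.25))x_{Mesa} = 55.25 − 0.25·56.75, so 0.9375x_{Mesa} = 41.0625 and x_{Mesa} = 43.8.
Then x_{Pike} = 56.75 − 0.25·43.8 = 45.8.

43.8, 45.8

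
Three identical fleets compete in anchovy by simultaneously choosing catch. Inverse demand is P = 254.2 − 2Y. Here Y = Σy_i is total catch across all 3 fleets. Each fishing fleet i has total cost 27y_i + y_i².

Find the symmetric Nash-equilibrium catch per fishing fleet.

22.72

A representative fishing fleet's profit is π_i = y_i(254.2 − 2Y) − 27y_i − y_i², with Y = y_i + Σ_{j≠i} y_j.
First-order condition: 227.2 − 6y_i − 2Σ_{j≠i} y_j = 0.
Imposing symmetry (y_j = y for all j) turns Σ_{j≠i} y_j into 2y, so 227.2 = 10y and y = 22.72.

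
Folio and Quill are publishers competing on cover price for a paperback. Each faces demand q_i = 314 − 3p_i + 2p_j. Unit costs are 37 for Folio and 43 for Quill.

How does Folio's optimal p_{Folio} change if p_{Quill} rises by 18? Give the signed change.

Folio's profit: π = (p_{Folio} − 37)(314 − 3p_{Folio} + 2p_{Quill}).
∂π/∂p_{Folio} = 425 − 6p_{Folio} + 2p_{Quill} = 0 ⇒ p_{Folio} = 425/6 + (1/3)p_{Quill}.
The reaction-function slope is 1/3, so an 18-unit rise in p_{Quill} moves p_{Folio} by 1/3 × 18 = 6. Folio's best response rises — the actions are strategic complements.

6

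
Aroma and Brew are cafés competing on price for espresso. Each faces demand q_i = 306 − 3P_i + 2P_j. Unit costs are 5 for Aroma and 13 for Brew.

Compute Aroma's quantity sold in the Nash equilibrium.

Aroma's profit: π = (P_{Aroma} − 5)(306 − 3P_{Aroma} + 2P_{Brew}).
∂π/∂P_{Aroma} = 321 − 6P_{Aroma} + 2P_{Brew} = 0 ⇒ P_{Aroma} = 53.5 + (1/3)P_{Brew}.
Similarly P_{Brew} = 57.5 + (1/3)P_{Aroma}.
Plugging P_{Brew} into Aroma's best response: P_{Aroma} = 53.5 + (1/3)(57.5 + (1/3)P_{Aroma}) ⇒ (8/9)P_{Aroma} = 218/3, so P_{Aroma} = 81.75.
Then P_{Brew} = 57.5 + (1/3)·81.75 = 84.75.
q_{Aroma} = 306 − 3·81.75 + 2·84.75 = 230.25.

230.25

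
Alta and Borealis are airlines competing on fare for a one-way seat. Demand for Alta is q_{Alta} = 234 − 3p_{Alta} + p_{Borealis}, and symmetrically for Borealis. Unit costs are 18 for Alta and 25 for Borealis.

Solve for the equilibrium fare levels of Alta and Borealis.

Alta's profit: π = (p_{Alta} − 18)(234 − 3p_{Alta} + p_{Borealis}).
∂π/∂p_{Alta} = 288 − 6p_{Alta} + p_{Borealis} = 0 ⇒ p_{Alta} = 48 + (1/6)p_{Borealis}.
Similarly p_{Borealis} = 51.5 + (1/6)p_{Alta}.
Substituting the second reaction function into the first: p_{Alta} = 48 + (1/6)(51.5 + (1/6)p_{Alta}), which gives (35/36)p_{Alta} = 679/12 ⇒ p_{Alta} = 58.2.
Then p_{Borealis} = 51.5 + (1/6)·58.2 = 61.2.

58.2, 61.2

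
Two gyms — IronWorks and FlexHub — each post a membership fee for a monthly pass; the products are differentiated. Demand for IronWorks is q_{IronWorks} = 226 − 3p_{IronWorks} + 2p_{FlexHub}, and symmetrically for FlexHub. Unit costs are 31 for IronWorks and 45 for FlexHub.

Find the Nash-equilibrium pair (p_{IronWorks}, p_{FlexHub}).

82.375, 87.625

IronWorks's profit: π = (p_{IronWorks} − 31)(226 − 3p_{IronWorks} + 2p_{FlexHub}).
∂π/∂p_{IronWorks} = 319 − 6p_{IronWorks} + 2p_{FlexHub} = 0 ⇒ p_{IronWorks} = 319/6 + (1/3)p_{FlexHub}.
Similarly p_{FlexHub} = 361/6 + (1/3)p_{IronWorks}.
Solving the two reaction functions simultaneously: (1 − (1/3)(1/3))p_{IronWorks} = 319/6 + (1/3)·(361/6), so (8/9)p_{IronWorks} = 659/9 and p_{IronWorks} = 82.375.
Then p_{FlexHub} = 361/6 + (1/3)·82.375 = 87.625.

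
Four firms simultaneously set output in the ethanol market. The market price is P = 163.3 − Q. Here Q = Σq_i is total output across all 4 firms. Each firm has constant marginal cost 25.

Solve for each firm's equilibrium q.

A representative firm's profit is π_i = q_i(163.3 − Q) − 25q_i, with Q = q_i + Σ_{j≠i} q_j.
First-order condition: 138.3 − 2q_i − Σ_{j≠i} q_j = 0.
Imposing symmetry (q_j = q for all j) turns Σ_{j≠i} q_j into 3q, so 138.3 = 5q and q = 27.66.

27.66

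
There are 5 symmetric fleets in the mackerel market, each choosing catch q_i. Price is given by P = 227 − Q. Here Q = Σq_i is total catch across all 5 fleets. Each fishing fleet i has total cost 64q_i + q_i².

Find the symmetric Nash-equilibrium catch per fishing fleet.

20.375

A representative fishing fleet's profit is π_i = q_i(227 − Q) − 64q_i − q_i², with Q = q_i + Σ_{j≠i} q_j.
First-order condition: 163 − 4q_i − Σ_{j≠i} q_j = 0.
Imposing symmetry (q_j = q for all j) turns Σ_{j≠i} q_j into 4q, so 163 = 8q and q = 20.375.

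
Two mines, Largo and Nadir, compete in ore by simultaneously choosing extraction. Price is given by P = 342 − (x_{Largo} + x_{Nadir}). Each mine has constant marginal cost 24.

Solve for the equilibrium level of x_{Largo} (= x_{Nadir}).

Mine Largo's profit: π = x_{Largo}(342 − (x_{Largo} + x_{Nadir})) − 24x_{Largo}.
∂π/∂x_{Largo} = 318 − 2x_{Largo} − x_{Nadir} = 0, so x_{Largo} = 159 − 0.5x_{Nadir}.
By symmetry x_{Nadir} = x_{Largo}; substituting into the reaction function, 1.5x_{Largo} = 159 and x_{Largo} = 106.

106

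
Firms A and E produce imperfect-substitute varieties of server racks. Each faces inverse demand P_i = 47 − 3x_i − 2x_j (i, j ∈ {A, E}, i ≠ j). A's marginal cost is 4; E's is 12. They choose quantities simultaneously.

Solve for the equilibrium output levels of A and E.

5.875, 3.875

Firm A's profit: π = x_A(47 − 3x_A − 2x_E) − 4x_A.
∂π/∂x_A = 43 − 6x_A − 2x_E = 0 ⇒ x_A = 43/6 − (1/3)x_E.
Similarly x_E = 35/6 − (1/3)x_A.
Plugging x_E into A's best response: x_A = 43/6 − (1/3)(35/6 − (1/3)x_A) ⇒ (8/9)x_A = 47/9, so x_A = 5.875.
Then x_E = 35/6 − (1/3)·5.875 = 3.875.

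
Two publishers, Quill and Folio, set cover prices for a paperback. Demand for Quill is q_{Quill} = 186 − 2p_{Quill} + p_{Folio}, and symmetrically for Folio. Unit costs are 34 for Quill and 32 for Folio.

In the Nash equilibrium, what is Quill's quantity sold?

Quill's profit: π = (p_{Quill} − 34)(186 − 2p_{Quill} + p_{Folio}).
∂π/∂p_{Quill} = 254 − 4p_{Quill} + p_{Folio} = 0 ⇒ p_{Quill} = 63.5 + 0.25p_{Folio}.
Similarly p_{Folio} = 62.5 + 0.25p_{Quill}.
Plugging p_{Folio} into Quill's best response: p_{Quill} = 63.5 + 0.25(62.5 + 0.25p_{Quill}) ⇒ 0.9375p_{Quill} = 79.125, so p_{Quill} = 84.4.
Then p_{Folio} = 62.5 + 0.25·84.4 = 83.6.
q_{Quill} = 186 − 2·84.4 + 83.6 = 100.8.

100.8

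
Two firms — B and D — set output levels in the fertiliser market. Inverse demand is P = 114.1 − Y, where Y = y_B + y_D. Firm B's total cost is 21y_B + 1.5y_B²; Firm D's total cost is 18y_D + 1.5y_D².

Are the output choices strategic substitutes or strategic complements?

Firm B's profit: π = y_B(114.1 − (y_B + y_D)) − 21y_B − 1.5y_B².
∂π/∂y_B = 93.1 − 5y_B − y_D = 0, so y_B = 18.62 − 0.2y_D.
The best-response slope dy_B/dy_D = −0.2 < 0: the reaction function is downward-sloping, so the choices are strategic substitutes.

strategic substitutes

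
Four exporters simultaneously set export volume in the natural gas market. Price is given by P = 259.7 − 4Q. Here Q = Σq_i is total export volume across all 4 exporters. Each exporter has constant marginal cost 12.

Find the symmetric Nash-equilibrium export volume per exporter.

A representative exporter's profit is π_i = q_i(259.7 − 4Q) − 12q_i, with Q = q_i + Σ_{j≠i} q_j.
First-order condition: 247.7 − 8q_i − 4Σ_{j≠i} q_j = 0.
Imposing symmetry (q_j = q for all j) turns Σ_{j≠i} q_j into 3q, so 247.7 = 20q and q = 12.385.

12.385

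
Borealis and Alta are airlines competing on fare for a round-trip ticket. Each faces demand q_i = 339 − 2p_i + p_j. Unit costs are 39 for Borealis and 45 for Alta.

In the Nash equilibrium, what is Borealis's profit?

20321.28

Borealis's profit: π = (p_{Borealis} − 39)(339 − 2p_{Borealis} + p_{Alta}).
∂π/∂p_{Borealis} = 417 − 4p_{Borealis} + p_{Alta} = 0 ⇒ p_{Borealis} = 104.25 + 0.25p_{Alta}.
Similarly p_{Alta} = 107.25 + 0.25p_{Borealis}.
Plugging p_{Alta} into Borealis's best response: p_{Borealis} = 104.25 + 0.25(107.25 + 0.25p_{Borealis}) ⇒ 0.9375p_{Borealis} = 131.0625, so p_{Borealis} = 139.8.
Then p_{Alta} = 107.25 + 0.25·139.8 = 142.2.
q_{Borealis} = 339 − 2·139.8 + 142.2 = 201.6.
Profit = (139.8 − 39)·201.6 = 20321.28.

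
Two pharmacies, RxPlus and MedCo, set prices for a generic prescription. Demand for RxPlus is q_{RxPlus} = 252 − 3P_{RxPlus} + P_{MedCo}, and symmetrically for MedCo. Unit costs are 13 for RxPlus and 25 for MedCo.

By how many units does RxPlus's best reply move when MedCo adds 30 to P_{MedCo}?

5

RxPlus's profit: π = (P_{RxPlus} − 13)(252 − 3P_{RxPlus} + P_{MedCo}).
∂π/∂P_{RxPlus} = 291 − 6P_{RxPlus} + P_{MedCo} = 0 ⇒ P_{RxPlus} = 48.5 + (1/6)P_{MedCo}.
The reaction-function slope is 1/6, so a 30-unit rise in P_{MedCo} moves P_{RxPlus} by 1/6 × 30 = 5. RxPlus's best response rises — the actions are strategic complements.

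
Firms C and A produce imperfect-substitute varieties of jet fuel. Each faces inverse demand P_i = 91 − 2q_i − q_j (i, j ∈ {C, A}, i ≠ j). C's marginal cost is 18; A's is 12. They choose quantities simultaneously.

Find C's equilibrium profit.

403.28

Firm C's profit: π = q_C(91 − 2q_C − q_A) − 18q_C.
∂π/∂q_C = 73 − 4q_C − q_A = 0 ⇒ q_C = 18.25 − 0.25q_A.
Similarly q_A = 19.75 − 0.25q_C.
Substituting the second reaction function into the first: q_C = 18.25 − 0.25(19.75 − 0.25q_C), which gives 0.9375q_C = 13.3125 ⇒ q_C = 14.2.
Then q_A = 19.75 − 0.25·14.2 = 16.2.
P_C = 91 − 2·14.2 − 16.2 = 46.4.
Profit = (46.4 − 18)·14.2 = 403.28.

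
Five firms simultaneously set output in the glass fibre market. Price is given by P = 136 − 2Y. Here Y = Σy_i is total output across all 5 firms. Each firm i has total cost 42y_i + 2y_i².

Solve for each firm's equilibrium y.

A representative firm's profit is π_i = y_i(136 − 2Y) − 42y_i − 2y_i², with Y = y_i + Σ_{j≠i} y_j.
First-order condition: 94 − 8y_i − 2Σ_{j≠i} y_j = 0.
In a symmetric equilibrium every firm chooses the same y, so Σ_{j≠i} y_j = 4y. The condition becomes 94 − 16y = 0, giving y = 94/16 = 5.875.

5.875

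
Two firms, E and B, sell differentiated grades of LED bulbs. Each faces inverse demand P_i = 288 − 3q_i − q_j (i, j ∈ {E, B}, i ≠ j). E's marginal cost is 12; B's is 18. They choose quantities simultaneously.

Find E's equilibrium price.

130.8

Firm E's profit: π = q_E(288 − 3q_E − q_B) − 12q_E.
∂π/∂q_E = 276 − 6q_E − q_B = 0 ⇒ q_E = 46 − (1/6)q_B.
Similarly q_B = 45 − (1/6)q_E.
Substituting the second reaction function into the first: q_E = 46 − (1/6)(45 − (1/6)q_E), which gives (35/36)q_E = 38.5 ⇒ q_E = 39.6.
Then q_B = 45 − (1/6)·39.6 = 38.4.
P_E = 288 − 3·39.6 − 38.4 = 130.8.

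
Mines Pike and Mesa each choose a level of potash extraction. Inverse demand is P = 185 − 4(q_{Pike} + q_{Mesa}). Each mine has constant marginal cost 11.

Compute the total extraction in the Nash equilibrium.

Mine Pike's profit: π = q_{Pike}(185 − 4(q_{Pike} + q_{Mesa})) − 11q_{Pike}.
∂π/∂q_{Pike} = 174 − 8q_{Pike} − 4q_{Mesa} = 0, so q_{Pike} = 21.75 − 0.5q_{Mesa}.
By symmetry q_{Mesa} = q_{Pike}; substituting into the reaction function, 1.5q_{Pike} = 21.75 and q_{Pike} = 14.5.
Total extraction: 14.5 + 14.5 = 29.

29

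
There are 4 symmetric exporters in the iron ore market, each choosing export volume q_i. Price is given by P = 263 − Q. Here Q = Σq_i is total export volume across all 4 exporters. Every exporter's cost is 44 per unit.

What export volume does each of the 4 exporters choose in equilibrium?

43.8

A representative exporter's profit is π_i = q_i(263 − Q) − 44q_i, with Q = q_i + Σ_{j≠i} q_j.
First-order condition: 219 − 2q_i − Σ_{j≠i} q_j = 0.
Imposing symmetry (q_j = q for all j) turns Σ_{j≠i} q_j into 3q, so 219 = 5q and q = 43.8.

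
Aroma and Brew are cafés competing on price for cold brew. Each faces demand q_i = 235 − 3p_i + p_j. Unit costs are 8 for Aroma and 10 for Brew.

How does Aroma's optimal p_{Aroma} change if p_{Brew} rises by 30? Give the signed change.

Aroma's profit: π = (p_{Aroma} − 8)(235 − 3p_{Aroma} + p_{Brew}).
∂π/∂p_{Aroma} = 259 − 6p_{Aroma} + p_{Brew} = 0 ⇒ p_{Aroma} = 259/6 + (1/6)p_{Brew}.
The reaction-function slope is 1/6, so a 30-unit rise in p_{Brew} moves p_{Aroma} by 1/6 × 30 = 5. Aroma's best response rises — the actions are strategic complements.

5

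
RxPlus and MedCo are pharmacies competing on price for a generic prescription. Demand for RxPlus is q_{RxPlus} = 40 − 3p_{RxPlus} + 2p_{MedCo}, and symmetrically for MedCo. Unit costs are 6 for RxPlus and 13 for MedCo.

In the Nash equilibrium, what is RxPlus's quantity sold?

29.4375

RxPlus's profit: π = (p_{RxPlus} − 6)(40 − 3p_{RxPlus} + 2p_{MedCo}).
∂π/∂p_{RxPlus} = 58 − 6p_{RxPlus} + 2p_{MedCo} = 0 ⇒ p_{RxPlus} = 29/3 + (1/3)p_{MedCo}.
Similarly p_{MedCo} = 79/6 + (1/3)p_{RxPlus}.
Solving the two reaction functions simultaneously: (1 − (1/3)(1/3))p_{RxPlus} = 29/3 + (1/3)·(79/6), so (8/9)p_{RxPlus} = 253/18 and p_{RxPlus} = 15.8125.
Then p_{MedCo} = 79/6 + (1/3)·15.8125 = 18.4375.
q_{RxPlus} = 40 − 3·15.8125 + 2·18.4375 = 29.4375.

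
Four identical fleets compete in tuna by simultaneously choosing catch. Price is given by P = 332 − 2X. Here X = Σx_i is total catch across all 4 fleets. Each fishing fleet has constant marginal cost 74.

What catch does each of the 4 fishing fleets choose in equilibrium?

A representative fishing fleet's profit is π_i = x_i(332 − 2X) − 74x_i, with X = x_i + Σ_{j≠i} x_j.
First-order condition: 258 − 4x_i − 2Σ_{j≠i} x_j = 0.
With identical fishing fleets, set every x_j = x: then 258 − 4x − 6x = 0, i.e. x = 258/10 = 25.8.

25.8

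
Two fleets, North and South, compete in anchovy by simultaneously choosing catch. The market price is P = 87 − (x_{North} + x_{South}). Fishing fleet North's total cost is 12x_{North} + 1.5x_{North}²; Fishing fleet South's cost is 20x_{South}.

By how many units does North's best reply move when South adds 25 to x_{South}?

-5

Fishing fleet North's profit: π = x_{North}(87 − (x_{North} + x_{South})) − 12x_{North} − 1.5x_{North}².
∂π/∂x_{North} = 75 − 5x_{North} − x_{South} = 0, so x_{North} = 15 − 0.2x_{South}.
The reaction-function slope is −0.2, so a 25-unit rise in x_{South} moves x_{North} by −0.2 × 25 = −5. North's best response falls — the actions are strategic substitutes.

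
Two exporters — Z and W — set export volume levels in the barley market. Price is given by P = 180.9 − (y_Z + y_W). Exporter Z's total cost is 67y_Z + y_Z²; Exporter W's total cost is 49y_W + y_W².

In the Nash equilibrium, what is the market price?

131.74

Exporter Z's profit: π = y_Z(180.9 − (y_Z + y_W)) − 67y_Z − y_Z².
∂π/∂y_Z = 113.9 − 4y_Z − y_W = 0, so y_Z = 28.475 − 0.25y_W.
By the same steps for W: y_W = 32.975 − 0.25y_Z.
Substituting the second reaction function into the first: y_Z = 28.475 − 0.25(32.975 − 0.25y_Z), which gives 0.9375y_Z = 3237/160 ⇒ y_Z = 21.58.
Then y_W = 32.975 − 0.25·21.58 = 27.58.
Equilibrium price: P = 180.9 − 49.16 = 131.74.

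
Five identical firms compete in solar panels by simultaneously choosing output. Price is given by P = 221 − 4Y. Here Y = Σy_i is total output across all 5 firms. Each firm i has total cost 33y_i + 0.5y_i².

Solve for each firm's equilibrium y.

A representative firm's profit is π_i = y_i(221 − 4Y) − 33y_i − 0.5y_i², with Y = y_i + Σ_{j≠i} y_j.
First-order condition: 188 − 9y_i − 4Σ_{j≠i} y_j = 0.
In a symmetric equilibrium every firm chooses the same y, so Σ_{j≠i} y_j = 4y. The condition becomes 188 − 25y = 0, giving y = 188/25 = 7.52.

7.52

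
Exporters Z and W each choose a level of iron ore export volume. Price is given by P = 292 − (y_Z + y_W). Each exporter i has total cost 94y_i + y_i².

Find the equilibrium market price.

Exporter Z's profit: π = y_Z(292 − (y_Z + y_W)) − 94y_Z − y_Z².
∂π/∂y_Z = 198 − 4y_Z − y_W = 0, so y_Z = 49.5 − 0.25y_W.
Setting y_Z = y_W in the reaction function: y_Z = 49.5 − 0.25y_Z, so y_Z = 49.5 / 1.25 = 39.6.
Equilibrium price: P = 292 − 79.2 = 212.8.

212.8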